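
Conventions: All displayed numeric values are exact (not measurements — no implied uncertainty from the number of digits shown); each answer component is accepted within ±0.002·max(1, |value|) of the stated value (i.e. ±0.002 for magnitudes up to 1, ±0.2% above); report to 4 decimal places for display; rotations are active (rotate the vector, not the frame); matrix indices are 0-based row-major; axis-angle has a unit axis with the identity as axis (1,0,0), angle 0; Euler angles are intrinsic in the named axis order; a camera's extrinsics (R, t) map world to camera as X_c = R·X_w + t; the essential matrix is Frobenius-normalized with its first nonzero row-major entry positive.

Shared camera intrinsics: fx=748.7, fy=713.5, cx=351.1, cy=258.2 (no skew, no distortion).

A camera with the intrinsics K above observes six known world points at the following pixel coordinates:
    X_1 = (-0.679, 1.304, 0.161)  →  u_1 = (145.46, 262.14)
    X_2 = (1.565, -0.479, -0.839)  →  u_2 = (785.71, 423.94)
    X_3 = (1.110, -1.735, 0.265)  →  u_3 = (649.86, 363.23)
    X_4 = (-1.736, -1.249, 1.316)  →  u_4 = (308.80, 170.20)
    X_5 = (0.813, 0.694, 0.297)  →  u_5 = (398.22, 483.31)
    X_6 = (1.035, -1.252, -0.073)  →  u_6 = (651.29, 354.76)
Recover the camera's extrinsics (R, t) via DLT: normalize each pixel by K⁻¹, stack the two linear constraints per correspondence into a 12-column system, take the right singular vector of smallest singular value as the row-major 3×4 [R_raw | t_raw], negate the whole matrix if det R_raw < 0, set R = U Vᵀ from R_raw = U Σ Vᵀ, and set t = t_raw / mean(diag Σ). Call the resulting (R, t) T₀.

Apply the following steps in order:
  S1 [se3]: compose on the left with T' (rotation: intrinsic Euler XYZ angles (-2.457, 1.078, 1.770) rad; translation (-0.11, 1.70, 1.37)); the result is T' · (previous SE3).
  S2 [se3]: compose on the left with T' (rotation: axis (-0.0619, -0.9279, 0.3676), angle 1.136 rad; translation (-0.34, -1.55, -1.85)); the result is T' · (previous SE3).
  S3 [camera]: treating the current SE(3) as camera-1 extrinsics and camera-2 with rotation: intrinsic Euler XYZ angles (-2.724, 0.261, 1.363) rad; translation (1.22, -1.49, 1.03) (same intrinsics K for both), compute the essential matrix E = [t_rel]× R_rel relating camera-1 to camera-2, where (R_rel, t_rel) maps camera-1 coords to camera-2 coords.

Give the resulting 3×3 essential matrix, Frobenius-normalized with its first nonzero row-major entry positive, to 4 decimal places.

source (pnp_recover): camera pose = R=[0.5529 -0.6798 -0.4818; 0.7887 0.2404 0.5658; -0.2688 -0.6929 0.6691], t=(0.3900, 0.1500, 4.0700)
after S1 (compose_se3): R=[-0.6543 -0.6583 0.3722; 0.1123 0.4021 0.9087; -0.7478 0.6364 -0.1892], t=(3.3697, 2.7694, -0.4976)
after S2 (compose_se3): R=[0.3284 -0.9434 0.0466; -0.0310 0.0385 0.9988; -0.9440 -0.3295 -0.0166], t=(0.6810, 2.3024, -0.0093)
after S3 (essential): [0.0513 0.1499 -0.6890; 0.5399 0.1311 0.0610; 0.4174 0.0983 0.0625]

matrix = [0.0513 0.1499 -0.6890; 0.5399 0.1311 0.0610; 0.4174 0.0983 0.0625]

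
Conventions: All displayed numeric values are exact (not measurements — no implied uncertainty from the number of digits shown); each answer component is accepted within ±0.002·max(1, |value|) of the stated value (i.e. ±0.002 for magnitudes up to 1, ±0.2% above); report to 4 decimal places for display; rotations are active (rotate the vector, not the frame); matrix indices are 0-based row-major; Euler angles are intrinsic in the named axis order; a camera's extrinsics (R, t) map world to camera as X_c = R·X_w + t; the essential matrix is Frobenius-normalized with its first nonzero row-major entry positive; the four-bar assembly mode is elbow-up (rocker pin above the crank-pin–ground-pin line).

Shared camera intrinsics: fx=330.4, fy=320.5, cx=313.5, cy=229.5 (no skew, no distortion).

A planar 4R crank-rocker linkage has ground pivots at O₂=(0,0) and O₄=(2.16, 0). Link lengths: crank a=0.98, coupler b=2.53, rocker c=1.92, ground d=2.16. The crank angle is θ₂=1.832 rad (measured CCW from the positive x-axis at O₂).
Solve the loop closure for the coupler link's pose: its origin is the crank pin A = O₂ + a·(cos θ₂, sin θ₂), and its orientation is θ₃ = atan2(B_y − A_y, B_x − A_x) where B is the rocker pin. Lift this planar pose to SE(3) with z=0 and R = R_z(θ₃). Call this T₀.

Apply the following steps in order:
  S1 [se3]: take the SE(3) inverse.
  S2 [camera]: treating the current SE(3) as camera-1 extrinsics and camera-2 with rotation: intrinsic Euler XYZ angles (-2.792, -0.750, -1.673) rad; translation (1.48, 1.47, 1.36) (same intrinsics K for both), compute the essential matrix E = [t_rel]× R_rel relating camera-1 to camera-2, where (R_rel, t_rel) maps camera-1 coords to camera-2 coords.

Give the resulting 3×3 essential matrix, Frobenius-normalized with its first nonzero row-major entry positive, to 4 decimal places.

matrix = [0.1128 0.2737 0.3162; 0.0433 -0.5209 -0.2646; -0.4570 0.3037 -0.4100]

source (fourbar_fk): coupler pose = R=[0.9233 -0.3841 0.0000; 0.3841 0.9233 0.0000; 0.0000 0.0000 1.0000], t=(-0.2531, 0.9468, 0.0000)
after S1 (invert_se3): R=[0.9233 0.3841 0.0000; -0.3841 0.9233 0.0000; 0.0000 0.0000 1.0000], t=(-0.1300, -0.9713, 0.0000)
after S2 (essential): [0.1128 0.2737 0.3162; 0.0433 -0.5209 -0.2646; -0.4570 0.3037 -0.4100]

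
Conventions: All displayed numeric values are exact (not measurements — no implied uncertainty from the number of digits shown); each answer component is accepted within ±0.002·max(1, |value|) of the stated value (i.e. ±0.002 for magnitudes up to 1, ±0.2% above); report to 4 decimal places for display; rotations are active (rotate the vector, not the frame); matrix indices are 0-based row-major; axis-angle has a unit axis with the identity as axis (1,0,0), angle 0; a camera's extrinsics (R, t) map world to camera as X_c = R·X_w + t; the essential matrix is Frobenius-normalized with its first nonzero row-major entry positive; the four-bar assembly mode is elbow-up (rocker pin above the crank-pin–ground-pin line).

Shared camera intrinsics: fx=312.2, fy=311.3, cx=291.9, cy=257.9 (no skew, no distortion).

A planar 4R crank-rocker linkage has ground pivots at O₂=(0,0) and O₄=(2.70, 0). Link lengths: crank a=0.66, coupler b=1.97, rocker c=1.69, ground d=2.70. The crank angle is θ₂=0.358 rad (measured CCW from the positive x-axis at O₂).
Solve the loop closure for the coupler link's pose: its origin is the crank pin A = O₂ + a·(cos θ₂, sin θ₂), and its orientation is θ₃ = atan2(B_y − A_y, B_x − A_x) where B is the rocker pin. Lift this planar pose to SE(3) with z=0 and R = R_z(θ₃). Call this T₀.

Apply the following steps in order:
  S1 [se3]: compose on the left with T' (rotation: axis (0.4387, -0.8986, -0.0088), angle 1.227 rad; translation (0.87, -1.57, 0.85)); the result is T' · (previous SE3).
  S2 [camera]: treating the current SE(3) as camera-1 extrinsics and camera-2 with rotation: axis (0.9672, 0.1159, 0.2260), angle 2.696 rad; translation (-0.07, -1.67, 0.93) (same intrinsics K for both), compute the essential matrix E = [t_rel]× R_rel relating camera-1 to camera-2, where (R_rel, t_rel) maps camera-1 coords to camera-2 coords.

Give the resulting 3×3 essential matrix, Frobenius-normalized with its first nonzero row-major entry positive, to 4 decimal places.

source (fourbar_fk): coupler pose = R=[0.7352 -0.6779 0.0000; 0.6779 0.7352 0.0000; 0.0000 0.0000 1.0000], t=(0.6182, 0.2313, 0.0000)
after S1 (compose_se3): R=[0.1700 -0.5010 -0.8486; 0.3932 0.8241 -0.4078; 0.9036 -0.2643 0.3371], t=(1.0987, -1.5349, 1.4681)
after S2 (essential): [0.5602 0.4090 0.0739; 0.0301 -0.1733 -0.2632; 0.2856 -0.2107 -0.5360]

matrix = [0.5602 0.4090 0.0739; 0.0301 -0.1733 -0.2632; 0.2856 -0.2107 -0.5360]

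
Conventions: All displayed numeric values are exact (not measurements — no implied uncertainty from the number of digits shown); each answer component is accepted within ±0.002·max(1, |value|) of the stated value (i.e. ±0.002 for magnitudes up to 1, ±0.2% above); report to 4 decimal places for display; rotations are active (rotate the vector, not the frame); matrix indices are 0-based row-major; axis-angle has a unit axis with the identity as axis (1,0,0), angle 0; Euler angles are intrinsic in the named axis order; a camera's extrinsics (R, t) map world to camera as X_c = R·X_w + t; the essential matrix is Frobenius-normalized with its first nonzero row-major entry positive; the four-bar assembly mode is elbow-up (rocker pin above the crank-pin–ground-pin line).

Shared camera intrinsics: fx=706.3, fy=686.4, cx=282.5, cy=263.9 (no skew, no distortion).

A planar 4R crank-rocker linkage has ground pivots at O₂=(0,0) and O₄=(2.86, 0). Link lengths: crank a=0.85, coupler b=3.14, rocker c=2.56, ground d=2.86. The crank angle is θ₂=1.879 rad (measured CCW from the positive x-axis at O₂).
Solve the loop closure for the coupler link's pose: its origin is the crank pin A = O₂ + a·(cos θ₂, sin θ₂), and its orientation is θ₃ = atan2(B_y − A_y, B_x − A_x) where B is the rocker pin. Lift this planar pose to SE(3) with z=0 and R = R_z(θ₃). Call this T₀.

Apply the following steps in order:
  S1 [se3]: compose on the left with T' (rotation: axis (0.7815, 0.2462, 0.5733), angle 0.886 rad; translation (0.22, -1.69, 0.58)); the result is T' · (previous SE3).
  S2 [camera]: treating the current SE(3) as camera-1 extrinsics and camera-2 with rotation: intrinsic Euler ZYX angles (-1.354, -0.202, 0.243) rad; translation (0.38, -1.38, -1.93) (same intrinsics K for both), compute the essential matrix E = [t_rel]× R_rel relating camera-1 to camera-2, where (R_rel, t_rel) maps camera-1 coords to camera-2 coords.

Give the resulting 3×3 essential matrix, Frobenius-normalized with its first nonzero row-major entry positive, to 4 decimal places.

matrix = [0.4706 0.2969 0.4291; -0.3825 0.2967 0.2925; 0.3564 -0.1829 -0.1610]

source (fourbar_fk): coupler pose = R=[0.8398 -0.5428 0.0000; 0.5428 0.8398 0.0000; 0.0000 0.0000 1.0000], t=(-0.2578, 0.8099, 0.0000)
after S1 (compose_se3): R=[0.5170 -0.7787 0.3553; 0.7877 0.2705 -0.5534; 0.3349 0.5661 0.7533], t=(-0.3033, -1.2924, 1.1190)
after S2 (essential): [0.4706 0.2969 0.4291; -0.3825 0.2967 0.2925; 0.3564 -0.1829 -0.1610]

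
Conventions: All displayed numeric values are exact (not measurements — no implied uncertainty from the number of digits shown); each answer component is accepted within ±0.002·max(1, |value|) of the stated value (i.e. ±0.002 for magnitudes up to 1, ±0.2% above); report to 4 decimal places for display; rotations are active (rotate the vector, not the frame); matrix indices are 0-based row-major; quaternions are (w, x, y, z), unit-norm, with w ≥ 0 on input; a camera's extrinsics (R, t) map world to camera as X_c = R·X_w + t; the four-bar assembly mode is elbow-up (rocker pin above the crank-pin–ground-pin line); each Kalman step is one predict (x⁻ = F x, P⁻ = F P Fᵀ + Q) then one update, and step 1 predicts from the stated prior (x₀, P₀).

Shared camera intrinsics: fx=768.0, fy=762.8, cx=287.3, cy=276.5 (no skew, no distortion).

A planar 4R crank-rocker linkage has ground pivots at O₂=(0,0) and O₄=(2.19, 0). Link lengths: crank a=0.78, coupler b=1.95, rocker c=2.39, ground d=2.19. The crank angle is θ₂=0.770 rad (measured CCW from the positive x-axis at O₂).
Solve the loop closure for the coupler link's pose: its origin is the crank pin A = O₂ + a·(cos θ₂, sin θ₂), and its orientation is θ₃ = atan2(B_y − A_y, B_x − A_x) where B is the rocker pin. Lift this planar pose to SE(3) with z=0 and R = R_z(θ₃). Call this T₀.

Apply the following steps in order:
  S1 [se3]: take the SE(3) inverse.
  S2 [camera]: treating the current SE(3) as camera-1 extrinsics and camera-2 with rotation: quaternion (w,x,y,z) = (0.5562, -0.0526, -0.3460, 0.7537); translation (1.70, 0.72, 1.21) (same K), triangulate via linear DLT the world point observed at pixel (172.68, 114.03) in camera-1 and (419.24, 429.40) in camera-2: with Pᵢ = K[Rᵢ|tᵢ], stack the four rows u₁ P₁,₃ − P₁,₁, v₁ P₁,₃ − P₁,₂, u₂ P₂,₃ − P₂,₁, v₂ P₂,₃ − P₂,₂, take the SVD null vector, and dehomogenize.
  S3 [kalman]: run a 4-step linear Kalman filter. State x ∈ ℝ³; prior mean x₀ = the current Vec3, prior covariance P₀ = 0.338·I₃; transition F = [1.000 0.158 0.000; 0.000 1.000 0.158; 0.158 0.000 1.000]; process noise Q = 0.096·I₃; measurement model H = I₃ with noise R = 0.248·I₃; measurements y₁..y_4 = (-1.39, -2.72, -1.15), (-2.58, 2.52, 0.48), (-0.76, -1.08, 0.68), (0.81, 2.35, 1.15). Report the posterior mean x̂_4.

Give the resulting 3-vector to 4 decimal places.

result = (-0.1910, 1.0804, 0.7074)

source (fourbar_fk): coupler pose = R=[0.4598 -0.8880 0.0000; 0.8880 0.4598 0.0000; 0.0000 0.0000 1.0000], t=(0.5600, 0.5430, 0.0000)
after S1 (invert_se3): R=[0.4598 0.8880 0.0000; -0.8880 0.4598 -0.0000; 0.0000 0.0000 1.0000], t=(-0.7396, 0.2476, 0.0000)
after S2 (triangulate): (0.7770, 0.1280, 1.8007)
after S3 (kf_track): (-0.1910, 1.0804, 0.7074)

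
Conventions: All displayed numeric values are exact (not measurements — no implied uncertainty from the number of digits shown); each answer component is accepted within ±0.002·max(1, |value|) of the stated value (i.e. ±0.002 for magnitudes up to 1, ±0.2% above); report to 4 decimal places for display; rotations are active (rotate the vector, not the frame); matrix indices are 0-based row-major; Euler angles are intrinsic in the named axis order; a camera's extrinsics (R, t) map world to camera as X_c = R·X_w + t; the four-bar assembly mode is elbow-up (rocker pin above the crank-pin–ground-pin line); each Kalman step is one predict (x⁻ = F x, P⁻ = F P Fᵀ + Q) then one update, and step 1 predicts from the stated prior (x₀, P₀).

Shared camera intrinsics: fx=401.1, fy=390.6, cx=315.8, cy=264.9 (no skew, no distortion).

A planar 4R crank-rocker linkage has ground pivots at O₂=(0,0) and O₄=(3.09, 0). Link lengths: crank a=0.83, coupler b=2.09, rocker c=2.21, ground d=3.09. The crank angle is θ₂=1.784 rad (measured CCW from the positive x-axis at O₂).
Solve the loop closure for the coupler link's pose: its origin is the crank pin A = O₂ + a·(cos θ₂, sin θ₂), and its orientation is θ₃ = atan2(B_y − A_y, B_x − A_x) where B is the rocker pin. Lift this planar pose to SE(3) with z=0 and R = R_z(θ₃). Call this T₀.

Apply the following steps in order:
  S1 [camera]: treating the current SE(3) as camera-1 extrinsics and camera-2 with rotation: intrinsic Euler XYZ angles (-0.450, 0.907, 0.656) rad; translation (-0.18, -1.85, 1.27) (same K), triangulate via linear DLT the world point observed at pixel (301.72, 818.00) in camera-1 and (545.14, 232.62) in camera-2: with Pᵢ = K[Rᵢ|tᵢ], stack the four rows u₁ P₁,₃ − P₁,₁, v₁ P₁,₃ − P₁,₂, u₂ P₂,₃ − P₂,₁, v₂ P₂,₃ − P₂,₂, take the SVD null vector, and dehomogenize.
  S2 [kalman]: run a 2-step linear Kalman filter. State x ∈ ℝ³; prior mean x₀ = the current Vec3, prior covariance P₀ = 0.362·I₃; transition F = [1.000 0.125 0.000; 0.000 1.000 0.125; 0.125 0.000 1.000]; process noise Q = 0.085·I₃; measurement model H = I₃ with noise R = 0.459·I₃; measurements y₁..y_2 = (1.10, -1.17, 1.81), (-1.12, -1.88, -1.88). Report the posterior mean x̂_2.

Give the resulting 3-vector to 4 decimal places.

result = (-0.0720, -0.7306, 0.1684)

source (fourbar_fk): coupler pose = R=[0.9000 -0.4360 0.0000; 0.4360 0.9000 0.0000; 0.0000 0.0000 1.0000], t=(-0.1756, 0.8112, 0.0000)
after S1 (triangulate): (0.7126, 1.1930, 1.5505)
after S2 (kf_track): (-0.0720, -0.7306, 0.1684)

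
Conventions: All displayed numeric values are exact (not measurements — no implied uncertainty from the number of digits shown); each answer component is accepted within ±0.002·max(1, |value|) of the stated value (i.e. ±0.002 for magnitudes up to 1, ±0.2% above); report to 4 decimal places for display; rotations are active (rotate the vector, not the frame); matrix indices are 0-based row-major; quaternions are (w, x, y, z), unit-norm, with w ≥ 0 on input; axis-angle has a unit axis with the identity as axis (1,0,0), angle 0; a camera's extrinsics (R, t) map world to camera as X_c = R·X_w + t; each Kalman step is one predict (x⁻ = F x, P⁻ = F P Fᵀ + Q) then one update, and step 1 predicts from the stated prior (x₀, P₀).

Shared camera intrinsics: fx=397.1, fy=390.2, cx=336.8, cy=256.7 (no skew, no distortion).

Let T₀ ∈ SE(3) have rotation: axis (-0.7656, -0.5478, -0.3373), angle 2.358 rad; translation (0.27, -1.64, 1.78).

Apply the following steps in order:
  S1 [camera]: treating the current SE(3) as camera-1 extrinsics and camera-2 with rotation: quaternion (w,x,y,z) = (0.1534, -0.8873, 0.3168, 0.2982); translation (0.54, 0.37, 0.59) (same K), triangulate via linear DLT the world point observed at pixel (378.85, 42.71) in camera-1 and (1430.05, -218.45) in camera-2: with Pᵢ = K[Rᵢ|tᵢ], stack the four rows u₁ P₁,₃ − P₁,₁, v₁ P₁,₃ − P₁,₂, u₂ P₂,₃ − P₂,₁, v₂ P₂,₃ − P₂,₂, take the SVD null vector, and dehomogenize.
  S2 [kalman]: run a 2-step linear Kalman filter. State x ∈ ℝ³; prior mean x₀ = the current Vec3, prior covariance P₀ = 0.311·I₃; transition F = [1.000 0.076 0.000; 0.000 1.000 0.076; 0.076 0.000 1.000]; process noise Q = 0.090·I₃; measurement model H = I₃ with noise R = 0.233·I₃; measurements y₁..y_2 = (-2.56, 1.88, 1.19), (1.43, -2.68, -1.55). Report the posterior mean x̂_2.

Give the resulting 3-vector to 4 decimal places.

result = (0.2401, -0.8329, -0.8014)

after S1 (triangulate): (1.8019, -0.2490, -1.9083)
after S2 (kf_track): (0.2401, -0.8329, -0.8014)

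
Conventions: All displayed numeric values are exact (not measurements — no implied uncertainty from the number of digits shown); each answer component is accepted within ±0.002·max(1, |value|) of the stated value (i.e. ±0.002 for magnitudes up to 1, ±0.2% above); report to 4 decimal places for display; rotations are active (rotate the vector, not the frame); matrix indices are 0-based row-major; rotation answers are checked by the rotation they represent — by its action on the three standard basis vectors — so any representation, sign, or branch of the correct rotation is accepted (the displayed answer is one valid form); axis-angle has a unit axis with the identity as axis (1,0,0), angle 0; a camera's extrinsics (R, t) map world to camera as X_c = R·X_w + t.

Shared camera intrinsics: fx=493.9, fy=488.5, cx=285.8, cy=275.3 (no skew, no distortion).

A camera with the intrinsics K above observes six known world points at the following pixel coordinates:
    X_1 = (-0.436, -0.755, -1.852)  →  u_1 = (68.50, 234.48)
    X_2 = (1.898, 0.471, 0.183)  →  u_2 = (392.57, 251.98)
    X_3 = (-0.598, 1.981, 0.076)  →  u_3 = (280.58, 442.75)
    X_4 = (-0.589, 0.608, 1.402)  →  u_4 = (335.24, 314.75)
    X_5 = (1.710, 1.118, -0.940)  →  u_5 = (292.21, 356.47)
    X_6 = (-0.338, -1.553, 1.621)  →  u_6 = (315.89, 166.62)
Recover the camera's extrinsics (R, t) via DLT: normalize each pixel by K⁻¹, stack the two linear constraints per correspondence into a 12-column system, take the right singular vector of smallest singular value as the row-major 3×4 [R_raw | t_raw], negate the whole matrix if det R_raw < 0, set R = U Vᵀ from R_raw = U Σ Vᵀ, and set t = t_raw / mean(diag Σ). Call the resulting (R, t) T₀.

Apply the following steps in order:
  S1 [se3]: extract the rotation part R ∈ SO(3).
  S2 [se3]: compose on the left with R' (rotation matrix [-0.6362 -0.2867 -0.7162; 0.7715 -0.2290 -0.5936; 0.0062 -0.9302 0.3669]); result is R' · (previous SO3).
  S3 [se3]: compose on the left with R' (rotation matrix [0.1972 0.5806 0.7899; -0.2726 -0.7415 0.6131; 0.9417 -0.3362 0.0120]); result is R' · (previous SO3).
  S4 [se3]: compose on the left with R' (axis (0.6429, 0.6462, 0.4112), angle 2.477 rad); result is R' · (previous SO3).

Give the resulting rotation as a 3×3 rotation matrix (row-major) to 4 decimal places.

rotation (matrix) = ((-0.4118, -0.5244, -0.7453), (0.6347, -0.7519, 0.1784), (-0.6539, -0.3996, 0.6425))

source (pnp_recover): camera pose = R=[0.5054 0.2564 0.8239; -0.3029 0.9468 -0.1088; -0.8080 -0.1946 0.5562], t=(-0.3300, -0.0500, 5.6900)
after S1 (rot_of_se3): [0.5054 0.2564 0.8239; -0.3029 0.9468 -0.1088; -0.8080 -0.1946 0.5562]
after S2 (compose_so3): [0.3440 -0.2952 -0.8913; 0.9389 0.0965 0.3304; -0.0115 -0.9505 0.3104]
after S3 (compose_so3): [0.6039 -0.7530 0.2613; -0.7970 -0.5739 0.1882; 0.0082 -0.3219 -0.9467]
after S4 (compose_so3): [-0.4118 -0.5244 -0.7453; 0.6347 -0.7519 0.1784; -0.6539 -0.3996 0.6425]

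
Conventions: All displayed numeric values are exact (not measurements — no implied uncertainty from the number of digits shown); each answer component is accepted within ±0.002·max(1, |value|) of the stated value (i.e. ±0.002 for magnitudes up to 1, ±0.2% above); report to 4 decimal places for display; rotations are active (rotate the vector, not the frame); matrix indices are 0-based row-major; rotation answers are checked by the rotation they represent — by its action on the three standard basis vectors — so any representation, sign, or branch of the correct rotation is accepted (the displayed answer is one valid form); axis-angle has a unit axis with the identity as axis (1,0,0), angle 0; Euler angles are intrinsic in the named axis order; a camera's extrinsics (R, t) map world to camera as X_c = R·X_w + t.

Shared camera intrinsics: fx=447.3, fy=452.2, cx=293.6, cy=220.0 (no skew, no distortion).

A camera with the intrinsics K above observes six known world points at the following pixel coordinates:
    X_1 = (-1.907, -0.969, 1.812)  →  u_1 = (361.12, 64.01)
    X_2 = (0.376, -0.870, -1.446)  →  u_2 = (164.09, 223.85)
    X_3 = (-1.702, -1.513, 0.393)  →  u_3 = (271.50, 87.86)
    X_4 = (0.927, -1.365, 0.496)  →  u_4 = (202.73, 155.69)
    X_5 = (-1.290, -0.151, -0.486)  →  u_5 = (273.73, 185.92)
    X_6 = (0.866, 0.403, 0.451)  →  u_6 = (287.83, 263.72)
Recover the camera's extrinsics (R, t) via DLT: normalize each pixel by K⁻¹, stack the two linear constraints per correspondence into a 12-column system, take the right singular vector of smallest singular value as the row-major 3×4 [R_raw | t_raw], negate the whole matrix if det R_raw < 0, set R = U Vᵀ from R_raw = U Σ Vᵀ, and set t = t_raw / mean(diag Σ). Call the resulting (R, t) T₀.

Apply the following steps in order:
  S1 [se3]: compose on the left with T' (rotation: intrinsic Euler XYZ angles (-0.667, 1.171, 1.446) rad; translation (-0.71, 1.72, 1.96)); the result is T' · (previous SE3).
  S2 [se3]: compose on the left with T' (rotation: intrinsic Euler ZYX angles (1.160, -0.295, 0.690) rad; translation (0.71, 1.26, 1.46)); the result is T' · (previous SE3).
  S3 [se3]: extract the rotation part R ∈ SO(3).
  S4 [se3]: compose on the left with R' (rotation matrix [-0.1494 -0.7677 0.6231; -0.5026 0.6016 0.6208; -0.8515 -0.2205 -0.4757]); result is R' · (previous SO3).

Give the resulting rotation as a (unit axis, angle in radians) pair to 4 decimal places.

source (pnp_recover): camera pose = R=[-0.3400 0.5876 0.7343; 0.5140 0.7699 -0.3781; -0.7875 0.2489 -0.5638], t=(-0.3500, -0.0100, 6.7795)
after S1 (compose_se3): R=[-0.9404 -0.0396 -0.3377; -0.0896 0.9869 0.1338; 0.3280 0.1561 -0.9317], t=(5.5218, 3.0978, 4.2732)
after S2 (compose_se3): R=[-0.1273 -0.7088 -0.6938; -0.9881 0.0300 0.1506; -0.0860 0.7048 -0.7042], t=(2.5116, 4.5675, 8.1054)
after S3 (rot_of_se3): [-0.1273 -0.7088 -0.6938; -0.9881 0.0300 0.1506; -0.0860 0.7048 -0.7042]
after S4 (compose_so3): [0.7241 0.5220 -0.4508; -0.5839 0.8118 0.0022; 0.3671 0.2617 0.8926]

rotation (axis_angle) = ((0.1854, -0.5843, -0.7901), 0.7753)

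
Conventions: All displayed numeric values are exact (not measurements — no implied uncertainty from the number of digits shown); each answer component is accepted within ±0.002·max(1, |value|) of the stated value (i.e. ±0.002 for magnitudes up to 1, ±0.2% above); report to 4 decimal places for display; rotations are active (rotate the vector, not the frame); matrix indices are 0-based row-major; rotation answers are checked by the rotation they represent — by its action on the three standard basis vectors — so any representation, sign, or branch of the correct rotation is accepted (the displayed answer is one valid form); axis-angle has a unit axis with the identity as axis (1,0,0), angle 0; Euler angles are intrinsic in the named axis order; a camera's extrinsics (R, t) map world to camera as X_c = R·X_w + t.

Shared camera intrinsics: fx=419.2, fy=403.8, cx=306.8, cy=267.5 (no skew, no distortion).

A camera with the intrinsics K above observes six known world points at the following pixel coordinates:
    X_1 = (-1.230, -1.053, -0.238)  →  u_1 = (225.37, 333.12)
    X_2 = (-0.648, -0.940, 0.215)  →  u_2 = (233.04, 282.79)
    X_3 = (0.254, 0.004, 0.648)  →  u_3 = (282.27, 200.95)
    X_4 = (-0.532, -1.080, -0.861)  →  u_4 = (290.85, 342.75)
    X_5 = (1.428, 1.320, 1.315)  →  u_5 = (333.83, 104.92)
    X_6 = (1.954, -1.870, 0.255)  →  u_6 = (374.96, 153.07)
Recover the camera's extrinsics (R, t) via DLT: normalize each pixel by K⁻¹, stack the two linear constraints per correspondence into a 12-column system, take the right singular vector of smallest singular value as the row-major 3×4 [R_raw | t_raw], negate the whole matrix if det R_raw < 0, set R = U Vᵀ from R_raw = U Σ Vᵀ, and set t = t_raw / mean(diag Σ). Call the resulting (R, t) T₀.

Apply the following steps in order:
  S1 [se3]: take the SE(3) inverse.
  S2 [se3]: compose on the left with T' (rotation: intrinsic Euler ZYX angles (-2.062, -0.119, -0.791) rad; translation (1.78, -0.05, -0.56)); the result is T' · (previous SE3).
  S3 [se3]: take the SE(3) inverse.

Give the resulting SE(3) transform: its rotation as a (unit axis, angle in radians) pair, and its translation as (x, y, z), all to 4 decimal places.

source (pnp_recover): camera pose = R=[0.6933 0.2891 -0.6601; -0.5650 -0.3506 -0.7469; -0.4473 0.8908 -0.0797], t=(-0.0900, -0.3300, 5.9798)
after S1 (invert_se3): R=[0.6933 -0.5650 -0.4473; 0.2891 -0.3506 0.8908; -0.6601 -0.7469 -0.0797], t=(2.5508, -5.4166, 0.1707)
after S2 (compose_se3): R=[-0.5969 -0.4365 0.6732; -0.5516 0.8326 0.0508; -0.5827 -0.3410 -0.7377], t=(-2.4435, -0.1284, 3.6862)
after S3 (invert_se3): R=[-0.5969 -0.5516 -0.5827; -0.4365 0.8326 -0.3410; 0.6732 0.0508 -0.7377], t=(0.6186, 0.2975, 4.3709)

rotation (axis_angle) = ((0.2967, -0.9510, 0.0872), 2.4204), translation = (0.6186, 0.2975, 4.3709)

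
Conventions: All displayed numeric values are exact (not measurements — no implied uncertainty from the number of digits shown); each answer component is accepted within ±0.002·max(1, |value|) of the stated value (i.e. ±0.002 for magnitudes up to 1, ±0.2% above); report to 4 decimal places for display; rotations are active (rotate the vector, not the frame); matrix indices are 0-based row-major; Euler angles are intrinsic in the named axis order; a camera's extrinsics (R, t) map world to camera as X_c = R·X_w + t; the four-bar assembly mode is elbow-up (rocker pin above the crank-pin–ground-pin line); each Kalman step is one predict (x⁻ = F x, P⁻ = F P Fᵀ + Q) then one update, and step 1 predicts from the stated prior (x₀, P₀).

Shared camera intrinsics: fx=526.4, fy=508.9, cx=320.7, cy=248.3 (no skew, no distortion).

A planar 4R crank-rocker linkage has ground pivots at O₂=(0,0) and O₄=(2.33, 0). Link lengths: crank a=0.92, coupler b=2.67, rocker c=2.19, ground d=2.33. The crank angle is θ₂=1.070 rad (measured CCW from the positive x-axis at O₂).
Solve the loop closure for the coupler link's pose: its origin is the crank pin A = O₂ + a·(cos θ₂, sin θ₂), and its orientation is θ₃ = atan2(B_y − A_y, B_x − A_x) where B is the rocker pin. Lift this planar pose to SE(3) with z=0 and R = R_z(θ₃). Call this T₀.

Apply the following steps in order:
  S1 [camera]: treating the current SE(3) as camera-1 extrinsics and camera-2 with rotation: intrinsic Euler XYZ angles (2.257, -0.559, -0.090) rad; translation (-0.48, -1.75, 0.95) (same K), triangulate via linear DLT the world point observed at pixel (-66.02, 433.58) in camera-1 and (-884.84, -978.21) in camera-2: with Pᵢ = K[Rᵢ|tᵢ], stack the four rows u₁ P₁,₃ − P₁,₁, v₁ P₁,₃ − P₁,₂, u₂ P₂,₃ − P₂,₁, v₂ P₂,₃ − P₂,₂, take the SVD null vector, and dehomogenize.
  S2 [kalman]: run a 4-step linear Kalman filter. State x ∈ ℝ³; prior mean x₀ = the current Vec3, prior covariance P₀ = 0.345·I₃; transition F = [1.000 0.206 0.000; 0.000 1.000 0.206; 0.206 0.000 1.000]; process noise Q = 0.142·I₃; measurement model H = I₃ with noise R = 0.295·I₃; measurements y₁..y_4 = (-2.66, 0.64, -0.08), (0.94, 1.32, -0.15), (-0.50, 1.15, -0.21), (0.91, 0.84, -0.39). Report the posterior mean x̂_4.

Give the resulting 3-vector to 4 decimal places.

source (fourbar_fk): coupler pose = R=[0.8644 -0.5028 0.0000; 0.5028 0.8644 0.0000; 0.0000 0.0000 1.0000], t=(0.4417, 0.8070, 0.0000)
after S1 (triangulate): (-1.5976, 0.7504, 1.7921)
after S2 (kf_track): (0.3703, 1.0134, -0.2835)

result = (0.3703, 1.0134, -0.2835)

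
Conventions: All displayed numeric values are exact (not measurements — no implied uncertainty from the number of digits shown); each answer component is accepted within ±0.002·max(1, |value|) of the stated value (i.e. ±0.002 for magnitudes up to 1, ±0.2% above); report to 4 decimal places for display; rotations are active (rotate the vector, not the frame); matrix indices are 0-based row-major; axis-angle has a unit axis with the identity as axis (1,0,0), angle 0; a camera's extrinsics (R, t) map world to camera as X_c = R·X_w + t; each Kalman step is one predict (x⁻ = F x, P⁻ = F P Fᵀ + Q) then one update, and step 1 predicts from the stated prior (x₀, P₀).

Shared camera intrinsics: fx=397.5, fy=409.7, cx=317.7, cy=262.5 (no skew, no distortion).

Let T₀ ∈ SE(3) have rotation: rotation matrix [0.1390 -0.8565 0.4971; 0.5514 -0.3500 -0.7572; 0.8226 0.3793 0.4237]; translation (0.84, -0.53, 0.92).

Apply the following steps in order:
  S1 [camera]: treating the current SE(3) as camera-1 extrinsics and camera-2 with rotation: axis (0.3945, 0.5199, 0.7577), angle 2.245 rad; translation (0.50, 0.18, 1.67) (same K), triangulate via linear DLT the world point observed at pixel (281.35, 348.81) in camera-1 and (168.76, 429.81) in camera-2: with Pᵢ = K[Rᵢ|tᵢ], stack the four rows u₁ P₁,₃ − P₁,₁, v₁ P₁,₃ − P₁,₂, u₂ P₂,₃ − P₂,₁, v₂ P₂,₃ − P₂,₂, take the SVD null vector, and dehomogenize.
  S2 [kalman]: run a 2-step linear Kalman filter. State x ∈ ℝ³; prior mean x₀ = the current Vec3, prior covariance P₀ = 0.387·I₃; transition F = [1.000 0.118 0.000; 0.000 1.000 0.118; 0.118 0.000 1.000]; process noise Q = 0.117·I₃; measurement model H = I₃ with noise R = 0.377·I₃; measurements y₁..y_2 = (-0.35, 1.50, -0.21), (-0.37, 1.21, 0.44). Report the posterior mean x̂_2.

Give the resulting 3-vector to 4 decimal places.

result = (0.1642, 1.1837, 0.0027)

after S1 (triangulate): (1.3728, 0.9951, -0.7472)
after S2 (kf_track): (0.1642, 1.1837, 0.0027)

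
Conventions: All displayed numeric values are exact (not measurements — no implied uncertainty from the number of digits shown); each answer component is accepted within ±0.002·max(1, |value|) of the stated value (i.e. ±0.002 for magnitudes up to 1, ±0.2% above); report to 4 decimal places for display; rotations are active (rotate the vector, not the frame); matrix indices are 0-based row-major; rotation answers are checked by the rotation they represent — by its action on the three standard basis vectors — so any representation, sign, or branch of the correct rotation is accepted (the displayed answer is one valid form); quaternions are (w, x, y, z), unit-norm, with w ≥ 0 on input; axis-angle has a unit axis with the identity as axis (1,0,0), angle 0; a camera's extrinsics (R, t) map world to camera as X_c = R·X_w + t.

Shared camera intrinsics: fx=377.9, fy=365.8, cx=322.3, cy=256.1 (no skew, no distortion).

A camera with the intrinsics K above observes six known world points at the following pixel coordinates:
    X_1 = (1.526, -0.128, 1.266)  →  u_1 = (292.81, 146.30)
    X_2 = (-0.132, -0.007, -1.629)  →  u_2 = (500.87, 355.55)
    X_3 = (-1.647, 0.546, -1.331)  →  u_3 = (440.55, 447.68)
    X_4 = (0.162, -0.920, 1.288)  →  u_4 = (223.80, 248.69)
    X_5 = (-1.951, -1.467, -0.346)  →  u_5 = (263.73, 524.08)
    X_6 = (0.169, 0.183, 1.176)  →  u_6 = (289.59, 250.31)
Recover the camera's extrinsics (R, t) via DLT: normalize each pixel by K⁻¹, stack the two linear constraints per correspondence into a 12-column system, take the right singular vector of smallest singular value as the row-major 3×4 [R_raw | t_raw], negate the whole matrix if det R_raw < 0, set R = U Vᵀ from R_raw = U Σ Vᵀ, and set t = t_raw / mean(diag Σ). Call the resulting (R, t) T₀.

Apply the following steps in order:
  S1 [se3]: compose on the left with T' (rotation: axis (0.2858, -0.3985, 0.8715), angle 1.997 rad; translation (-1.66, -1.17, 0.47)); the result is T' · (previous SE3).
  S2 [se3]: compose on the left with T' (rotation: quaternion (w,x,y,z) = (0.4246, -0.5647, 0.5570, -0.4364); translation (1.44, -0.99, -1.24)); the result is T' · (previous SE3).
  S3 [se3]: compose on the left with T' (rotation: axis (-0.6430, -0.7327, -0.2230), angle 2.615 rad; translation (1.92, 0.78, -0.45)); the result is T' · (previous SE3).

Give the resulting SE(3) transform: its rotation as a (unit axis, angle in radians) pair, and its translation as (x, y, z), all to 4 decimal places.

source (pnp_recover): camera pose = R=[0.2291 0.5105 -0.8288; -0.9608 -0.0178 -0.2766; -0.1560 0.8597 0.4865], t=(0.4000, 0.4100, 4.4101)
after S1 (compose_se3): R=[0.8506 -0.1444 0.5057; 0.4436 -0.3194 -0.8374; 0.2824 0.9366 -0.2076], t=(-2.2182, -4.3069, 3.5725)
after S2 (compose_se3): R=[0.1568 0.9875 0.0152; -0.8606 0.1442 -0.4885; -0.4845 0.0636 0.8725], t=(6.0078, 1.2851, 1.9523)
after S3 (compose_se3): R=[-0.8182 0.0439 -0.5732; -0.3014 0.8163 0.4927; 0.4896 0.5759 -0.6547], t=(2.4332, 6.7850, 1.8377)

rotation (axis_angle) = ((0.0742, -0.9484, -0.3081), 2.5469), translation = (2.4332, 6.7850, 1.8377)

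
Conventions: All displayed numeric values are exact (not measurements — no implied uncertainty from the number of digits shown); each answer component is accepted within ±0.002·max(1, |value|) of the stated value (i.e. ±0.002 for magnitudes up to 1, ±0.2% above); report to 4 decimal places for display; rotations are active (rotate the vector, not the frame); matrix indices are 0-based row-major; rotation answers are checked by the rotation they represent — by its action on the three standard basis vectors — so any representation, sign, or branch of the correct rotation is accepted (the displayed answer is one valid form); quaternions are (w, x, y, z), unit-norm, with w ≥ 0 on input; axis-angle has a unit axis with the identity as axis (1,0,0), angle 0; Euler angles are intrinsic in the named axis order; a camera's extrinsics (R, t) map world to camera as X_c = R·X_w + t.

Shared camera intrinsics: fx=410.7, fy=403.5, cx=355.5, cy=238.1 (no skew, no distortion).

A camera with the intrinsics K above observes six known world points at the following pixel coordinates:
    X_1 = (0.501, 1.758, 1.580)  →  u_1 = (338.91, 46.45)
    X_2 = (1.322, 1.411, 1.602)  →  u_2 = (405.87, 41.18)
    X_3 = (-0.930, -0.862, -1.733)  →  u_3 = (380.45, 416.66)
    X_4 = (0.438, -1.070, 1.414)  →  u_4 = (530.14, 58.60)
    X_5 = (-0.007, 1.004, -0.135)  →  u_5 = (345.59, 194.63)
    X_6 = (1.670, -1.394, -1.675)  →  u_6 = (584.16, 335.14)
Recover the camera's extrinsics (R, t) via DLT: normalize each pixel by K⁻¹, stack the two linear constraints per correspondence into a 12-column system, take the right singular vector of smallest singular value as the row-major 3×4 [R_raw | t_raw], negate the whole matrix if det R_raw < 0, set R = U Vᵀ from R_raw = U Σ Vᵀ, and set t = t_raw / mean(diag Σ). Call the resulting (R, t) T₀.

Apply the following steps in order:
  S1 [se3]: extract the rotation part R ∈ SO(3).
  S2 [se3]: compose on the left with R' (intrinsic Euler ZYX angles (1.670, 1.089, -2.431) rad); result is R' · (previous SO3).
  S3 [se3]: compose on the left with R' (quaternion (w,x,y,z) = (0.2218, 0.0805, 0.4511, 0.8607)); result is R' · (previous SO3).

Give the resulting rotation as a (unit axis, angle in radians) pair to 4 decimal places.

rotation (axis_angle) = ((-0.0270, 0.3401, -0.9400), 1.4095)

source (pnp_recover): camera pose = R=[0.8252 -0.5628 -0.0480; -0.2763 -0.3280 -0.9034; 0.4927 0.7587 -0.4262], t=(0.4399, -0.3500, 4.3398)
after S1 (rot_of_se3): [0.8252 -0.5628 -0.0480; -0.2763 -0.3280 -0.9034; 0.4927 0.7587 -0.4262]
after S2 (compose_so3): [-0.5491 -0.6823 -0.4826; 0.1575 -0.6516 0.7420; -0.8208 0.3314 0.4653]
after S3 (compose_so3): [0.1613 0.9201 0.3570; -0.9355 0.2577 -0.2416; -0.3143 -0.2950 0.9023]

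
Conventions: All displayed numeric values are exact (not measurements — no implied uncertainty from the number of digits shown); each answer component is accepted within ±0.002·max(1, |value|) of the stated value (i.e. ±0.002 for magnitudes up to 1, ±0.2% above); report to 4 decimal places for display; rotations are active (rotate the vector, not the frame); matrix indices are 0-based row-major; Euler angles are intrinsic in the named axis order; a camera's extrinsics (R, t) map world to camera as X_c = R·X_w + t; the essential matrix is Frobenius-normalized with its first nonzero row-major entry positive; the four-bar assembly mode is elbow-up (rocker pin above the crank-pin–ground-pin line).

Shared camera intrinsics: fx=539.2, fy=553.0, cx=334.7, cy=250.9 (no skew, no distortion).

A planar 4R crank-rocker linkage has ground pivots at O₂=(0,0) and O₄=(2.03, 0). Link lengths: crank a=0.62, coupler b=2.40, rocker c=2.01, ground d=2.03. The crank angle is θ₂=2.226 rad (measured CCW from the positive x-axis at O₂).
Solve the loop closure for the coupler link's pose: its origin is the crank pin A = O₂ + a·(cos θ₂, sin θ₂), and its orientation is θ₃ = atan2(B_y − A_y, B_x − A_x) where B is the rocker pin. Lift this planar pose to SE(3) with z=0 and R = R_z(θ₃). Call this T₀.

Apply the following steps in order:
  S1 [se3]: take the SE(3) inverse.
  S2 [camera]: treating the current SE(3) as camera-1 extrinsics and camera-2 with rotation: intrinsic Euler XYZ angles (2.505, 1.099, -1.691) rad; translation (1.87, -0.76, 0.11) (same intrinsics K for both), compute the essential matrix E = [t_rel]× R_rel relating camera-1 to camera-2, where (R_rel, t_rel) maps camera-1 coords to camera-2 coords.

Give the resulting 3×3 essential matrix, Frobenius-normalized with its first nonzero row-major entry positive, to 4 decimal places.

source (fourbar_fk): coupler pose = R=[0.7952 -0.6064 0.0000; 0.6064 0.7952 0.0000; 0.0000 0.0000 1.0000], t=(-0.3778, 0.4916, 0.0000)
after S1 (invert_se3): R=[0.7952 0.6064 0.0000; -0.6064 0.7952 0.0000; 0.0000 0.0000 1.0000], t=(0.0023, -0.6200, 0.0000)
after S2 (essential): [0.1647 0.2135 -0.1365; -0.1430 0.5067 -0.4169; -0.6657 -0.1181 -0.0245]

matrix = [0.1647 0.2135 -0.1365; -0.1430 0.5067 -0.4169; -0.6657 -0.1181 -0.0245]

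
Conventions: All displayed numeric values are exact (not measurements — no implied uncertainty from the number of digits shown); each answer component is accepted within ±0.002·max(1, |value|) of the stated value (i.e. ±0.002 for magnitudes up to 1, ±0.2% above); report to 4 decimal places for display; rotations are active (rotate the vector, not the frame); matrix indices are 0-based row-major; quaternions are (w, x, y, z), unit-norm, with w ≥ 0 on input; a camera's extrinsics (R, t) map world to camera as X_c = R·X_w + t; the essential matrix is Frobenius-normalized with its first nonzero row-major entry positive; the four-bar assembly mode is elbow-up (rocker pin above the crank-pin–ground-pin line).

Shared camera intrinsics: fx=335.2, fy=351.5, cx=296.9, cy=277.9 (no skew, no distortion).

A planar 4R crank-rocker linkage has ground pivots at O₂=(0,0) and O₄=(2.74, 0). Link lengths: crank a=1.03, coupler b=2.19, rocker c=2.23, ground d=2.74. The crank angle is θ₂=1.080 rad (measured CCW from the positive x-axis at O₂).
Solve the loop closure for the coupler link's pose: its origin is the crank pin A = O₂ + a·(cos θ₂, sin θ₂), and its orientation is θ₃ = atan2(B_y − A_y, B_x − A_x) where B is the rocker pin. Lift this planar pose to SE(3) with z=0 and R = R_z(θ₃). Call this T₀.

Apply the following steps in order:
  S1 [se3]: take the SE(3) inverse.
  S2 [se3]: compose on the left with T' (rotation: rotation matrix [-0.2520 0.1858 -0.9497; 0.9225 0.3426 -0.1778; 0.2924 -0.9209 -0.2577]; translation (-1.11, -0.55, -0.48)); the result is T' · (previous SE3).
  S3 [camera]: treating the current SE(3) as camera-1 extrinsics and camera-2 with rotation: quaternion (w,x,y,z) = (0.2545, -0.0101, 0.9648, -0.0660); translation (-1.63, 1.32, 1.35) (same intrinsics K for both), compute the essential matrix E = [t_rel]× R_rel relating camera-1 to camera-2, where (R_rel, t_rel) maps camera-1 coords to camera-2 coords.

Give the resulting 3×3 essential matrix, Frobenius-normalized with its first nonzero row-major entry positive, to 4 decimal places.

source (fourbar_fk): coupler pose = R=[0.8143 -0.5805 0.0000; 0.5805 0.8143 0.0000; 0.0000 0.0000 1.0000], t=(0.4855, 0.9084, 0.0000)
after S1 (invert_se3): R=[0.8143 0.5805 0.0000; -0.5805 0.8143 0.0000; 0.0000 0.0000 1.0000], t=(-0.9226, -0.4579, 0.0000)
after S2 (compose_se3): R=[-0.3130 0.0050 -0.9497; 0.5523 0.8145 -0.1778; 0.7726 -0.5802 -0.2577], t=(-0.9626, -1.5580, -0.3280)
after S3 (essential): [0.3558 -0.3424 0.1501; 0.4084 -0.2829 -0.2908; 0.0136 -0.1579 0.6141]

matrix = [0.3558 -0.3424 0.1501; 0.4084 -0.2829 -0.2908; 0.0136 -0.1579 0.6141]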